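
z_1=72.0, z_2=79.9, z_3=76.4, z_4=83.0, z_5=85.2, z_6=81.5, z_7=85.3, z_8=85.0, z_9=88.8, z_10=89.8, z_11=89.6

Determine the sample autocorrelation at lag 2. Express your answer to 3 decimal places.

0.396

Mean z̄ = (72.0 + 79.9 + 76.4 + 83.0 + 85.2 + 81.5 + 85.3 + 85.0 + 88.8 + 89.8 + 89.6)/11 = 83.3182
Numerator Σ_{t=1}^{9}(z_t−z̄)(z_{t+2}−z̄) = 123.8212
Denominator Σ(z_t−z̄)² = 312.8764
r_2 = 123.8212 / 312.8764 = 0.396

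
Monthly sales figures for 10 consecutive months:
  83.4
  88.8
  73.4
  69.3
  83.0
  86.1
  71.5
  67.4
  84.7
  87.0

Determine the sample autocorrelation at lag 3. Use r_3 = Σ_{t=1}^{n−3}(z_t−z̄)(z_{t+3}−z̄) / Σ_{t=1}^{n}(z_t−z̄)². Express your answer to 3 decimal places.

-0.058

Mean z̄ = (83.4 + 88.8 + 73.4 + 69.3 + 83.0 + 86.1 + 71.5 + 67.4 + 84.7 + 87.0)/10 = 79.4600
Σ(z_t−z̄)(z_{t+3}−z̄) = (-40.0304) + (33.0636) + (-40.2384) + (80.8736) + (-42.6924) + (34.7936) + (-60.0184) = -34.2488
Denominator Σ(z_t−z̄)² = 592.4440
r_3 = -34.2488 / 592.4440 = -0.058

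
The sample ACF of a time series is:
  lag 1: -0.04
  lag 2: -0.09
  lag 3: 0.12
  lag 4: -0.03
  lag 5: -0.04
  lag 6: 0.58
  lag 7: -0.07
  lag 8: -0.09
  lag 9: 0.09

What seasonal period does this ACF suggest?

The largest autocorrelation is r_6 = 0.58; the remaining lags stay at or below 0.12.
The dominant spike at lag 6 indicates a seasonal period of 6.

6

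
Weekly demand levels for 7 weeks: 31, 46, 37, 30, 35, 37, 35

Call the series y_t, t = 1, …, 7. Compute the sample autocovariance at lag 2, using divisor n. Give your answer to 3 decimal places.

Mean ȳ = (31 + 46 + 37 + 30 + 35 + 37 + 35)/7 = 35.8571
Deviations: -4.8571, 10.1429, 1.1429, -5.8571, -0.8571, 1.1429, -0.8571
Σ_{t=1}^{5}(y_t−ȳ)(y_{t+2}−ȳ) = -71.8980
γ_2 = -71.8980 / 7 = -10.271

-10.271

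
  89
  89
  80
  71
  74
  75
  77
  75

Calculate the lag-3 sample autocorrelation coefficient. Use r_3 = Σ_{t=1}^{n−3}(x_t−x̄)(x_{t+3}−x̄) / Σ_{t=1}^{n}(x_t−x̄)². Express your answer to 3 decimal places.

Mean x̄ = (89 + 89 + 80 + 71 + 74 + 75 + 77 + 75)/8 = 78.7500
Deviations from mean: 10.2500, 10.2500, 1.2500, -7.7500, -4.7500, -3.7500, -1.7500, -3.7500
Σ(x_t−x̄)(x_{t+3}−x̄) = (-79.4375) + (-48.6875) + (-4.6875) + (13.5625) + (17.8125) = -101.4375
Denominator Σ(x_t−x̄)² = 325.5000
r_3 = -101.4375 / 325.5000 = -0.312

-0.312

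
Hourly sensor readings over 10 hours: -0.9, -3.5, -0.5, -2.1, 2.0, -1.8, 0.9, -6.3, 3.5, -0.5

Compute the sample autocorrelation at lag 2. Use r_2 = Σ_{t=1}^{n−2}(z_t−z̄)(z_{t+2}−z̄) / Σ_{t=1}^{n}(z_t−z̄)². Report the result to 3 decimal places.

0.304

Mean z̄ = (-0.9 − 3.5 − 0.5 − 2.1 + 2.0 − 1.8 + 0.9 − 6.3 + 3.5 − 0.5)/10 = -0.9200
Numerator Σ_{t=1}^{8}(z_t−z̄)(z_{t+2}−z̄) = 21.1512
Denominator Σ(z_t−z̄)² = 69.4960
r_2 = 21.1512 / 69.4960 = 0.304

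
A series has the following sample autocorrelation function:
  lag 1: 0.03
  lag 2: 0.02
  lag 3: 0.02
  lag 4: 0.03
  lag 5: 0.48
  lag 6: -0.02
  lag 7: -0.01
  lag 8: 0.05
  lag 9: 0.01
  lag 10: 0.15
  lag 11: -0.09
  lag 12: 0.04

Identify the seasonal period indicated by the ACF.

5

The largest autocorrelation is r_5 = 0.48, with a weaker echo at lag 10 (0.15); the remaining lags stay at or below 0.05.
The dominant spike at lag 5 indicates a seasonal period of 5.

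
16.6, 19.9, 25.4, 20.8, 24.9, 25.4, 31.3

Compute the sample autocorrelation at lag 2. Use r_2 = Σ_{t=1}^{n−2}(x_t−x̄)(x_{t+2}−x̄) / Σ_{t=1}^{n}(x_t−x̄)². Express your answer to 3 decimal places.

Mean x̄ = (16.6 + 19.9 + 25.4 + 20.8 + 24.9 + 25.4 + 31.3)/7 = 23.4714
Deviations from mean: -6.8714, -3.5714, 1.9286, -2.6714, 1.4286, 1.9286, 7.8286
Σ(x_t−x̄)(x_{t+2}−x̄) = (-13.2520) + (9.5408) + (2.7551) + (-5.1520) + (11.1837) = 5.0755
Denominator Σ(x_t−x̄)² = 137.8743
r_2 = 5.0755 / 137.8743 = 0.037

0.037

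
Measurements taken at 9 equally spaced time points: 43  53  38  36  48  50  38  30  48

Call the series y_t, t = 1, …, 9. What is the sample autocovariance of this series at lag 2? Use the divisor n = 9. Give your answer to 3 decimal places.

-31.877

Mean ȳ = (43 + 53 + 38 + 36 + 48 + 50 + 38 + 30 + 48)/9 = 42.6667
Σ_{t=1}^{7}(y_t−ȳ)(y_{t+2}−ȳ) = -286.8889
γ_2 = -286.8889 / 9 = -31.877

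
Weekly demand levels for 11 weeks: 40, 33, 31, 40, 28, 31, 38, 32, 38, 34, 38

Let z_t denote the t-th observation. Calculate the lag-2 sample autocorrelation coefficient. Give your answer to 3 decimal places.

Mean z̄ = (40 + 33 + 31 + 40 + 28 + 31 + 38 + 32 + 38 + 34 + 38)/11 = 34.8182
Numerator Σ_{t=1}^{9}(z_t−z̄)(z_{t+2}−z̄) = -11.3388
Denominator Σ(z_t−z̄)² = 171.6364
r_2 = -11.3388 / 171.6364 = -0.066

-0.066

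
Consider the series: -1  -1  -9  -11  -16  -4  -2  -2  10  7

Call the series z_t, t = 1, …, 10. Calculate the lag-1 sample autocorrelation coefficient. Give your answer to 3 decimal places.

Mean z̄ = (-1 − 1 − 9 − 11 − 16 − 4 − 2 − 2 + 10 + 7)/10 = -2.9000
Numerator Σ_{t=1}^{9}(z_t−z̄)(z_{t+1}−z̄) = 301.0900
Denominator Σ(z_t−z̄)² = 548.9000
r_1 = 301.0900 / 548.9000 = 0.549

0.549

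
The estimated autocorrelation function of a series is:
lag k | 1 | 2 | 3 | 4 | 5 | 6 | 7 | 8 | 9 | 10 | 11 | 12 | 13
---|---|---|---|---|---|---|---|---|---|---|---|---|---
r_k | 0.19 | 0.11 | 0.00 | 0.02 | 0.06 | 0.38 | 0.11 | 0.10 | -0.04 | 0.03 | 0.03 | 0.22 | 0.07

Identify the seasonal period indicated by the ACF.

6

The largest autocorrelation is r_6 = 0.38, with a weaker echo at lag 12 (0.22); the remaining lags stay at or below 0.19.
The dominant spike at lag 6 indicates a seasonal period of 6.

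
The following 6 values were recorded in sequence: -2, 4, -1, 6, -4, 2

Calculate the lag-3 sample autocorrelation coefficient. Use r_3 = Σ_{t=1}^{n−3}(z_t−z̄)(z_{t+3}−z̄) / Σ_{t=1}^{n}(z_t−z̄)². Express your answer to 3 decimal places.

-0.441

Mean z̄ = (-2 + 4 − 1 + 6 − 4 + 2)/6 = 0.8333
Numerator Σ_{t=1}^{3}(z_t−z̄)(z_{t+3}−z̄) = -32.0833
Denominator Σ(z_t−z̄)² = 72.8333
r_3 = -32.0833 / 72.8333 = -0.441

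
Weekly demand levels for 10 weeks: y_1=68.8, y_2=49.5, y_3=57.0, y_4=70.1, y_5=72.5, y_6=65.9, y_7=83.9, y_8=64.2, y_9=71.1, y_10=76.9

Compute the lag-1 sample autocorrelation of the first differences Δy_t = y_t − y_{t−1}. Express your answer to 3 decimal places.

First differences Δy: -19.3, 7.5, 13.1, 2.4, -6.6, 18.0, -19.7, 6.9, 5.8
Mean of differences = 0.9000
Numerator Σ(Δy_t−Δȳ)(Δy_{t+1}−Δȳ) = -620.4600
Denominator Σ(Δy_t−Δȳ)² = 1435.7200
r_1(Δy) = -620.4600 / 1435.7200 = -0.432

-0.432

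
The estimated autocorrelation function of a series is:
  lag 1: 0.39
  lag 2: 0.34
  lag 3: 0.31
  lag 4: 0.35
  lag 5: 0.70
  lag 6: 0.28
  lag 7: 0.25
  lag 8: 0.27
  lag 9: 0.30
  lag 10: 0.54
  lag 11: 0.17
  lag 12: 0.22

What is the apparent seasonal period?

The largest autocorrelation is r_5 = 0.70, with a weaker echo at lag 10 (0.54); the remaining lags stay at or below 0.39. The elevated value at lag 1 (0.39), dropping to 0.34 at lag 2, reflects decaying short-term dependence rather than seasonality.
The dominant spike at lag 5 indicates a seasonal period of 5.

5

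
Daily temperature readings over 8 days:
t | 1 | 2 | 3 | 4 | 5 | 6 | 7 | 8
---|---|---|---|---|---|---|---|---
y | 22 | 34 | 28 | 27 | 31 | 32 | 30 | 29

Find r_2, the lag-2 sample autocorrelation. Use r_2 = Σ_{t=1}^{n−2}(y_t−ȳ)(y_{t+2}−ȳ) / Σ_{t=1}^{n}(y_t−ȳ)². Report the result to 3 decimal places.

Mean ȳ = (22 + 34 + 28 + 27 + 31 + 32 + 30 + 29)/8 = 29.1250
Deviations from mean: -7.1250, 4.8750, -1.1250, -2.1250, 1.8750, 2.8750, 0.8750, -0.1250
Numerator Σ_{t=1}^{6}(y_t−ȳ)(y_{t+2}−ȳ) = -9.2813
Denominator Σ(y_t−ȳ)² = 92.8750
r_2 = -9.2813 / 92.8750 = -0.100

-0.100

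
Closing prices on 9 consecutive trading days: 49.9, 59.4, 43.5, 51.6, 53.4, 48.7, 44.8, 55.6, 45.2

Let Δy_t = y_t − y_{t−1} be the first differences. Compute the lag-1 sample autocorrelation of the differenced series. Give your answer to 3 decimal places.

First differences Δy: 9.5, -15.9, 8.1, 1.8, -4.7, -3.9, 10.8, -10.4
Mean of differences = -0.5875
Numerator Σ(Δy_t−Δȳ)(Δy_{t+1}−Δȳ) = -412.4077
Denominator Σ(Δy_t−Δȳ)² = 671.2488
r_1(Δy) = -412.4077 / 671.2488 = -0.614

-0.614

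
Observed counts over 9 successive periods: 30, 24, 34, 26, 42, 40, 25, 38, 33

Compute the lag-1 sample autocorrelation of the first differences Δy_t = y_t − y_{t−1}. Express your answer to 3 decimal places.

-0.610

First differences Δy: -6, 10, -8, 16, -2, -15, 13, -5
Mean of differences = 0.3750
Numerator Σ(Δy_t−Δȳ)(Δy_{t+1}−Δȳ) = -535.3906
Denominator Σ(Δy_t−Δȳ)² = 877.8750
r_1(Δy) = -535.3906 / 877.8750 = -0.610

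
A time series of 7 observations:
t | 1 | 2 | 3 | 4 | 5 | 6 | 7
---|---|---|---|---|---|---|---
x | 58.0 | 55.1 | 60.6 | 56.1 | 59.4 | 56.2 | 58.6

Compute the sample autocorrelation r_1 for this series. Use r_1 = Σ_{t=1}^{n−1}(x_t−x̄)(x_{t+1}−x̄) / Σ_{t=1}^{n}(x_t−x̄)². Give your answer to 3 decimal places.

-0.823

Mean x̄ = (58.0 + 55.1 + 60.6 + 56.1 + 59.4 + 56.2 + 58.6)/7 = 57.7143
Deviations from mean: 0.2857, -2.6143, 2.8857, -1.6143, 1.6857, -1.5143, 0.8857
Numerator Σ_{t=1}^{6}(x_t−x̄)(x_{t+1}−x̄) = -19.5645
Denominator Σ(x_t−x̄)² = 23.7686
r_1 = -19.5645 / 23.7686 = -0.823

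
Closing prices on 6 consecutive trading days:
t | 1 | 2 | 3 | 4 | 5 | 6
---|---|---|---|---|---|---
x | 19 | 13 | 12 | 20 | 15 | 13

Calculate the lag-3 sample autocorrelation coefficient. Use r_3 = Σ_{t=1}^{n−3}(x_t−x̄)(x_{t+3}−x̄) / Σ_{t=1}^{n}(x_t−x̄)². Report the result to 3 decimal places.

Mean x̄ = (19 + 13 + 12 + 20 + 15 + 13)/6 = 15.3333
Deviations from mean: 3.6667, -2.3333, -3.3333, 4.6667, -0.3333, -2.3333
Σ(x_t−x̄)(x_{t+3}−x̄) = (17.1111) + (0.7778) + (7.7778) = 25.6667
Denominator Σ(x_t−x̄)² = 57.3333
r_3 = 25.6667 / 57.3333 = 0.448

0.448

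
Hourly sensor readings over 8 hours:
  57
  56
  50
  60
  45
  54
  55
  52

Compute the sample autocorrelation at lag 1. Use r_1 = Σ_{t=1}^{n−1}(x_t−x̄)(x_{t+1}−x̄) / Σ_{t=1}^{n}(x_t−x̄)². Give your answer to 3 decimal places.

Mean x̄ = (57 + 56 + 50 + 60 + 45 + 54 + 55 + 52)/8 = 53.6250
Numerator Σ_{t=1}^{7}(x_t−x̄)(x_{t+1}−x̄) = -83.6406
Denominator Σ(x_t−x̄)² = 149.8750
r_1 = -83.6406 / 149.8750 = -0.558

-0.558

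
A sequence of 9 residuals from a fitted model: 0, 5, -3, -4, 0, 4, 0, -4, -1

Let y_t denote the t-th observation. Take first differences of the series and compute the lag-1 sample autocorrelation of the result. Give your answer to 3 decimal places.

First differences Δy: 5, -8, -1, 4, 4, -4, -4, 3
Mean of differences = -0.1250
Numerator Σ(Δy_t−Δȳ)(Δy_{t+1}−Δȳ) = -33.1406
Denominator Σ(Δy_t−Δȳ)² = 162.8750
r_1(Δy) = -33.1406 / 162.8750 = -0.203

-0.203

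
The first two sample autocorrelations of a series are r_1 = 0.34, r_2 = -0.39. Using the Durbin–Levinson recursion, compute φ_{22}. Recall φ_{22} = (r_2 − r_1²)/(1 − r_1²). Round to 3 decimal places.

-0.572

φ_{22} = (r_2 − r_1²) / (1 − r_1²)
r_1² = (0.34)² = 0.1156
Numerator = -0.39 − 0.1156 = -0.5056; denominator = 1 − 0.1156 = 0.8844
φ_{22} = -0.5056 / 0.8844 = -0.572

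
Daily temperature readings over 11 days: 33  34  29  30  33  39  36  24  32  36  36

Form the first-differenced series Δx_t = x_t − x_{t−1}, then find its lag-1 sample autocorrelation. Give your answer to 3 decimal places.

First differences Δx: 1, -5, 1, 3, 6, -3, -12, 8, 4, 0
Mean of differences = 0.3000
Numerator Σ(Δx_t−Δx̄)(Δx_{t+1}−Δx̄) = -35.6900
Denominator Σ(Δx_t−Δx̄)² = 304.1000
r_1(Δx) = -35.6900 / 304.1000 = -0.117

-0.117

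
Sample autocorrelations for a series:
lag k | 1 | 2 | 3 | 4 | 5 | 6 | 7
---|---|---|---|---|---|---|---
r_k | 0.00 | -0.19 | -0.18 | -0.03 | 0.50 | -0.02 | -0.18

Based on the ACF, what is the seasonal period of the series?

5

The largest autocorrelation is r_5 = 0.50; the remaining lags stay at or below 0.00.
The dominant spike at lag 5 indicates a seasonal period of 5.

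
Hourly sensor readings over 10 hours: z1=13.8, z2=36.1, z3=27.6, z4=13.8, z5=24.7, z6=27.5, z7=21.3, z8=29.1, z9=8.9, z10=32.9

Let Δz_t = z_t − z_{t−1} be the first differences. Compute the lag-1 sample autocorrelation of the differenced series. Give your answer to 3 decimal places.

-0.439

First differences Δz: 22.3, -8.5, -13.8, 10.9, 2.8, -6.2, 7.8, -20.2, 24.0
Mean of differences = 2.1222
Numerator Σ(Δz_t−Δz̄)(Δz_{t+1}−Δz̄) = -847.0094
Denominator Σ(Δz_t−Δz̄)² = 1929.4156
r_1(Δz) = -847.0094 / 1929.4156 = -0.439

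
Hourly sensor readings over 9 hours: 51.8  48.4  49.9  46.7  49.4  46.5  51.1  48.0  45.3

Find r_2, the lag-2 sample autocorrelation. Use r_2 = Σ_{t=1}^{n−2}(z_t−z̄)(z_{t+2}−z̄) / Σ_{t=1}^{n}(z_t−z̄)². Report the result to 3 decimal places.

Mean z̄ = (51.8 + 48.4 + 49.9 + 46.7 + 49.4 + 46.5 + 51.1 + 48.0 + 45.3)/9 = 48.5667
Σ(z_t−z̄)(z_{t+2}−z̄) = (4.3111) + (0.3111) + (1.1111) + (3.8578) + (2.1111) + (1.1711) + (-8.2756) = 4.5978
Denominator Σ(z_t−z̄)² = 38.1200
r_2 = 4.5978 / 38.1200 = 0.121

0.121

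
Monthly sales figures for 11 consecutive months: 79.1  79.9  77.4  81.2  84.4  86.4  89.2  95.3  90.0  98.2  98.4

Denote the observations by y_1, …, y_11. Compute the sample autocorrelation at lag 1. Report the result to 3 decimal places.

Mean ȳ = (79.1 + 79.9 + 77.4 + 81.2 + 84.4 + 86.4 + 89.2 + 95.3 + 90.0 + 98.2 + 98.4)/11 = 87.2273
Numerator Σ_{t=1}^{10}(y_t−ȳ)(y_{t+1}−ȳ) = 399.8656
Denominator Σ(y_t−ȳ)² = 583.3018
r_1 = 399.8656 / 583.3018 = 0.686

0.686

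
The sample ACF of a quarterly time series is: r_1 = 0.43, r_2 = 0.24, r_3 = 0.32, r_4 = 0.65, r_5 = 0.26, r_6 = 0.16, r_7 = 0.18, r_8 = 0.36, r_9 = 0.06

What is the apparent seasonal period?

4

The largest autocorrelation is r_4 = 0.65; the remaining lags stay at or below 0.43. The elevated value at lag 1 (0.43), dropping to 0.24 at lag 2, reflects decaying short-term dependence rather than seasonality.
The dominant spike at lag 4 indicates a seasonal period of 4.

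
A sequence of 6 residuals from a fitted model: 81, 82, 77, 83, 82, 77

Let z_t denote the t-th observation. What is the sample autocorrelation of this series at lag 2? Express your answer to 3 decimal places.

-0.346

Mean z̄ = (81 + 82 + 77 + 83 + 82 + 77)/6 = 80.3333
Σ(z_t−z̄)(z_{t+2}−z̄) = (-2.2222) + (4.4444) + (-5.5556) + (-8.8889) = -12.2222
Denominator Σ(z_t−z̄)² = 35.3333
r_2 = -12.2222 / 35.3333 = -0.346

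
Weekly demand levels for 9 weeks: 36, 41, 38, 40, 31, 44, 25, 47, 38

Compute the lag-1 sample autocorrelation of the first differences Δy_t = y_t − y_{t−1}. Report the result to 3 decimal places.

First differences Δy: 5, -3, 2, -9, 13, -19, 22, -9
Mean of differences = 0.2500
Numerator Σ(Δy_t−Δȳ)(Δy_{t+1}−Δȳ) = -1020.5625
Denominator Σ(Δy_t−Δȳ)² = 1213.5000
r_1(Δy) = -1020.5625 / 1213.5000 = -0.841

-0.841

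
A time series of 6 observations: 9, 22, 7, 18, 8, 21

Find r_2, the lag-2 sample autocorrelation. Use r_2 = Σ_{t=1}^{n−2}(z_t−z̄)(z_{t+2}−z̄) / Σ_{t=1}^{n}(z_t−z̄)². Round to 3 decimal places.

0.575

Mean z̄ = (9 + 22 + 7 + 18 + 8 + 21)/6 = 14.1667
Deviations from mean: -5.1667, 7.8333, -7.1667, 3.8333, -6.1667, 6.8333
Numerator Σ_{t=1}^{4}(z_t−z̄)(z_{t+2}−z̄) = 137.4444
Denominator Σ(z_t−z̄)² = 238.8333
r_2 = 137.4444 / 238.8333 = 0.575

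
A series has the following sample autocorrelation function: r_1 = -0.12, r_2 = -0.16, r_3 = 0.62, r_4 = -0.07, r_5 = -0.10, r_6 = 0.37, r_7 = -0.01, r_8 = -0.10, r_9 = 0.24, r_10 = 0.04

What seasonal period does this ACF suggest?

The largest autocorrelation is r_3 = 0.62, with weaker echoes at lags 6 (0.37) and 9 (0.24); the remaining lags stay at or below 0.04.
The dominant spike at lag 3 indicates a seasonal period of 3.

3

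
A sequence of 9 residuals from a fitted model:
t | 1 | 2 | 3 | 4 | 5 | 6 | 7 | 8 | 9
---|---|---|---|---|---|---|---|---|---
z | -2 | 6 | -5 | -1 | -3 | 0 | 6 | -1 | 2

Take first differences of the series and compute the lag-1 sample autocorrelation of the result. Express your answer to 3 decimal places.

-0.614

First differences Δz: 8, -11, 4, -2, 3, 6, -7, 3
Mean of differences = 0.5000
Numerator Σ(Δz_t−Δz̄)(Δz_{t+1}−Δz̄) = -187.7500
Denominator Σ(Δz_t−Δz̄)² = 306.0000
r_1(Δz) = -187.7500 / 306.0000 = -0.614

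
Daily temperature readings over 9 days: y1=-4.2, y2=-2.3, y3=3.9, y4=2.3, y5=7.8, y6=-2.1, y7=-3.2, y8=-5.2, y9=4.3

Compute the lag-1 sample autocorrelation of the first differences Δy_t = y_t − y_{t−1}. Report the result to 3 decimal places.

-0.252

First differences Δy: 1.9, 6.2, -1.6, 5.5, -9.9, -1.1, -2.0, 9.5
Mean of differences = 1.0625
Numerator Σ(Δy_t−Δȳ)(Δy_{t+1}−Δȳ) = -65.3477
Denominator Σ(Δy_t−Δȳ)² = 259.2988
r_1(Δy) = -65.3477 / 259.2988 = -0.252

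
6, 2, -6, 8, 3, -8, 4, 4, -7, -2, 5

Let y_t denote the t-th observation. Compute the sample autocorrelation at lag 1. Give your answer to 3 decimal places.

-0.276

Mean ȳ = (6 + 2 − 6 + 8 + 3 − 8 + 4 + 4 − 7 − 2 + 5)/11 = 0.8182
Numerator Σ_{t=1}^{10}(y_t−ȳ)(y_{t+1}−ȳ) = -87.0331
Denominator Σ(y_t−ȳ)² = 315.6364
r_1 = -87.0331 / 315.6364 = -0.276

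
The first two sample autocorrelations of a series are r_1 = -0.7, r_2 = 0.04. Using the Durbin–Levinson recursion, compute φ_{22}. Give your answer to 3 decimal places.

φ_{22} = (r_2 − r_1²) / (1 − r_1²)
r_1² = (-0.7)² = 0.49
Numerator = 0.04 − 0.4900 = -0.4500; denominator = 1 − 0.4900 = 0.5100
φ_{22} = -0.4500 / 0.5100 = -0.882

-0.882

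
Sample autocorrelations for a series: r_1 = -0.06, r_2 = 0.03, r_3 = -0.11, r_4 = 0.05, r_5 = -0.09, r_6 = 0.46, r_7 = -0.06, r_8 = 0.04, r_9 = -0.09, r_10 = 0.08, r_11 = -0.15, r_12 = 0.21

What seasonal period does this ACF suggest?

6

The largest autocorrelation is r_6 = 0.46, with a weaker echo at lag 12 (0.21); the remaining lags stay at or below 0.08.
The dominant spike at lag 6 indicates a seasonal period of 6.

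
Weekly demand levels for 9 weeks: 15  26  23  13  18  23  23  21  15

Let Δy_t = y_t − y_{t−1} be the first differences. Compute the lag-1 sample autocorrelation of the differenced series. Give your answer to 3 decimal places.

-0.050

First differences Δy: 11, -3, -10, 5, 5, 0, -2, -6
Mean of differences = 0.0000
Numerator Σ(Δy_t−Δȳ)(Δy_{t+1}−Δȳ) = -16.0000
Denominator Σ(Δy_t−Δȳ)² = 320.0000
r_1(Δy) = -16.0000 / 320.0000 = -0.050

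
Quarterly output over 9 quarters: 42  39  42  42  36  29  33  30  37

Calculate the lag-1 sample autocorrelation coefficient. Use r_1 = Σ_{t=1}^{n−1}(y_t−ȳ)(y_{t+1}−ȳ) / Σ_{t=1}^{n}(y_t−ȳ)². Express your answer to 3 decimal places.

0.506

Mean ȳ = (42 + 39 + 42 + 42 + 36 + 29 + 33 + 30 + 37)/9 = 36.6667
Numerator Σ_{t=1}^{8}(y_t−ȳ)(y_{t+1}−ȳ) = 105.2222
Denominator Σ(y_t−ȳ)² = 208.0000
r_1 = 105.2222 / 208.0000 = 0.506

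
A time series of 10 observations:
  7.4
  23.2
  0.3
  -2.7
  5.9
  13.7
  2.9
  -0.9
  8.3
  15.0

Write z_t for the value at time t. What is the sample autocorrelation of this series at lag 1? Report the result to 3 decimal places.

-0.046

Mean z̄ = (7.4 + 23.2 + 0.3 − 2.7 + 5.9 + 13.7 + 2.9 − 0.9 + 8.3 + 15.0)/10 = 7.3100
Numerator Σ_{t=1}^{9}(z_t−z̄)(z_{t+1}−z̄) = -27.1731
Denominator Σ(z_t−z̄)² = 591.6290
r_1 = -27.1731 / 591.6290 = -0.046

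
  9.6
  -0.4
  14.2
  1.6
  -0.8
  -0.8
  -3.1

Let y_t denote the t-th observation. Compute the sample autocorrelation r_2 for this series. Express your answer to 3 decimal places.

0.262

Mean ȳ = (9.6 − 0.4 + 14.2 + 1.6 − 0.8 − 0.8 − 3.1)/7 = 2.9000
Σ(y_t−ȳ)(y_{t+2}−ȳ) = (75.7100) + (4.2900) + (-41.8100) + (4.8100) + (22.2000) = 65.2000
Denominator Σ(y_t−ȳ)² = 248.5400
r_2 = 65.2000 / 248.5400 = 0.262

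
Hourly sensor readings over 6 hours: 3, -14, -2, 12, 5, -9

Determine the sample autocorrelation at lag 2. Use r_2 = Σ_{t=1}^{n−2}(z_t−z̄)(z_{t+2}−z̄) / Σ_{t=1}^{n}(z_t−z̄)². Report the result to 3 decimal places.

Mean z̄ = (3 − 14 − 2 + 12 + 5 − 9)/6 = -0.8333
Deviations from mean: 3.8333, -13.1667, -1.1667, 12.8333, 5.8333, -8.1667
Numerator Σ_{t=1}^{4}(z_t−z̄)(z_{t+2}−z̄) = -285.0556
Denominator Σ(z_t−z̄)² = 454.8333
r_2 = -285.0556 / 454.8333 = -0.627

-0.627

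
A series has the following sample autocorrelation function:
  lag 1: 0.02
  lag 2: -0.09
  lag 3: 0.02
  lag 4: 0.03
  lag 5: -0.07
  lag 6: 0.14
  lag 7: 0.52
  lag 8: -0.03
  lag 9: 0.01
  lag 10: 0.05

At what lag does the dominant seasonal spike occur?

The largest autocorrelation is r_7 = 0.52; the remaining lags stay at or below 0.14.
The dominant spike at lag 7 indicates a seasonal period of 7.

7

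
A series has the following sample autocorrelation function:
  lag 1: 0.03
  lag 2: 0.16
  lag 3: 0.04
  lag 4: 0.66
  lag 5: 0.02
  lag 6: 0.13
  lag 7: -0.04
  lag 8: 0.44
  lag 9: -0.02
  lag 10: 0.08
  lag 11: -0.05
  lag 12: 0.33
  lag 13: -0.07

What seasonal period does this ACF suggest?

The largest autocorrelation is r_4 = 0.66, with weaker echoes at lags 8 (0.44) and 12 (0.33); the remaining lags stay at or below 0.16.
The dominant spike at lag 4 indicates a seasonal period of 4.

4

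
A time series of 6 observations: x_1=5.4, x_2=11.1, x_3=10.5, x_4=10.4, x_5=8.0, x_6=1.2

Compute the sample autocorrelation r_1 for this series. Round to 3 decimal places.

0.101

Mean x̄ = (5.4 + 11.1 + 10.5 + 10.4 + 8.0 + 1.2)/6 = 7.7667
Deviations from mean: -2.3667, 3.3333, 2.7333, 2.6333, 0.2333, -6.5667
Σ(x_t−x̄)(x_{t+1}−x̄) = (-7.8889) + (9.1111) + (7.1978) + (0.6144) + (-1.5322) = 7.5022
Denominator Σ(x_t−x̄)² = 74.2933
r_1 = 7.5022 / 74.2933 = 0.101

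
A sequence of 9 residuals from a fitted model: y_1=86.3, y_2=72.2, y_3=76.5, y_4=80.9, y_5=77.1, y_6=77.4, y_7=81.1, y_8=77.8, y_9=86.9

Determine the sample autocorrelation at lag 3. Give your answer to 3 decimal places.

Mean ȳ = (86.3 + 72.2 + 76.5 + 80.9 + 77.1 + 77.4 + 81.1 + 77.8 + 86.9)/9 = 79.5778
Σ(y_t−ȳ)(y_{t+3}−ȳ) = (8.8883) + (18.2805) + (6.7027) + (2.0127) + (4.4049) + (-15.9462) = 24.3430
Denominator Σ(y_t−ȳ)² = 180.8156
r_3 = 24.3430 / 180.8156 = 0.135

0.135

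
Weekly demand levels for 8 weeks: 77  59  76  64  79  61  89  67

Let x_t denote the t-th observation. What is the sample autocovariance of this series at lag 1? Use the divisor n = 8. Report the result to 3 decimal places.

-69.531

Mean x̄ = (77 + 59 + 76 + 64 + 79 + 61 + 89 + 67)/8 = 71.5000
Σ_{t=1}^{7}(x_t−x̄)(x_{t+1}−x̄) = -556.2500
γ_1 = -556.2500 / 8 = -69.531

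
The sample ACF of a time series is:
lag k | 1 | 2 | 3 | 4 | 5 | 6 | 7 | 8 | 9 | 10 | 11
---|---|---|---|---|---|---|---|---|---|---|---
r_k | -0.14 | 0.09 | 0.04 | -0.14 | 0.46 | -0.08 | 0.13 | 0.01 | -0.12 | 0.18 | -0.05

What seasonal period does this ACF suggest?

The largest autocorrelation is r_5 = 0.46, with a weaker echo at lag 10 (0.18); the remaining lags stay at or below 0.13.
The dominant spike at lag 5 indicates a seasonal period of 5.

5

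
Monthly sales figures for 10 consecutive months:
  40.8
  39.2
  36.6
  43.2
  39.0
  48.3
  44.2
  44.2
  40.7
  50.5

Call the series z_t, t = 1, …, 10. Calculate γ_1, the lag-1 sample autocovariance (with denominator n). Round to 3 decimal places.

Mean z̄ = (40.8 + 39.2 + 36.6 + 43.2 + 39.0 + 48.3 + 44.2 + 44.2 + 40.7 + 50.5)/10 = 42.6700
Σ_{t=1}^{9}(z_t−z̄)(z_{t+1}−z̄) = -5.7569
γ_1 = -5.7569 / 10 = -0.576

-0.576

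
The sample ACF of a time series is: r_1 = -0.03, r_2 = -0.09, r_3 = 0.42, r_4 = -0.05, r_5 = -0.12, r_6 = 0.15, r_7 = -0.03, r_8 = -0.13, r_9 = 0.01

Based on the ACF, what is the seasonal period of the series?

The largest autocorrelation is r_3 = 0.42, with a weaker echo at lag 6 (0.15); the remaining lags stay at or below 0.01.
The dominant spike at lag 3 indicates a seasonal period of 3.

3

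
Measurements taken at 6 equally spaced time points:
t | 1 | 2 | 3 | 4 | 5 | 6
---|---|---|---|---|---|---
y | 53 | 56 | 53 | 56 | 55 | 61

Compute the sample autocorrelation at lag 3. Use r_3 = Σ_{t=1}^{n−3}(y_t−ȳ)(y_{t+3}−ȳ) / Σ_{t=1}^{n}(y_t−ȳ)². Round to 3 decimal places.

Mean ȳ = (53 + 56 + 53 + 56 + 55 + 61)/6 = 55.6667
Deviations from mean: -2.6667, 0.3333, -2.6667, 0.3333, -0.6667, 5.3333
Numerator Σ_{t=1}^{3}(y_t−ȳ)(y_{t+3}−ȳ) = -15.3333
Denominator Σ(y_t−ȳ)² = 43.3333
r_3 = -15.3333 / 43.3333 = -0.354

-0.354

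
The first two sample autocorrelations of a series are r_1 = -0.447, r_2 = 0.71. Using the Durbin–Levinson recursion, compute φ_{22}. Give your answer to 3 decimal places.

0.638

φ_{22} = (r_2 − r_1²) / (1 − r_1²)
r_1² = (-0.447)² = 0.199809
Numerator = 0.71 − 0.1998 = 0.5102; denominator = 1 − 0.1998 = 0.8002
φ_{22} = 0.5102 / 0.8002 = 0.638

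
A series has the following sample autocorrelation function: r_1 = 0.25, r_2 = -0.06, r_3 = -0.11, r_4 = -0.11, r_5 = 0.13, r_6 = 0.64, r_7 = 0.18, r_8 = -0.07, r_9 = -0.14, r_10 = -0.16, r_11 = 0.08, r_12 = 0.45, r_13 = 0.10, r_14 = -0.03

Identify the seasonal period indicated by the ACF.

6

The largest autocorrelation is r_6 = 0.64, with a weaker echo at lag 12 (0.45); the remaining lags stay at or below 0.25.
The dominant spike at lag 6 indicates a seasonal period of 6.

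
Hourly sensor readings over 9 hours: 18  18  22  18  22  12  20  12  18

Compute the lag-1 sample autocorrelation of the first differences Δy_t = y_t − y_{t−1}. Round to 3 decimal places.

First differences Δy: 0, 4, -4, 4, -10, 8, -8, 6
Mean of differences = 0.0000
Numerator Σ(Δy_t−Δȳ)(Δy_{t+1}−Δȳ) = -264.0000
Denominator Σ(Δy_t−Δȳ)² = 312.0000
r_1(Δy) = -264.0000 / 312.0000 = -0.846

-0.846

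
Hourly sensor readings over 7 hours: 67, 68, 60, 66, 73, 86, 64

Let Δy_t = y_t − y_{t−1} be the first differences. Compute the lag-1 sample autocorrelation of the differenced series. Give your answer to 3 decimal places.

-0.250

First differences Δy: 1, -8, 6, 7, 13, -22
Mean of differences = -0.5000
Numerator Σ(Δy_t−Δȳ)(Δy_{t+1}−Δȳ) = -200.2500
Denominator Σ(Δy_t−Δȳ)² = 801.5000
r_1(Δy) = -200.2500 / 801.5000 = -0.250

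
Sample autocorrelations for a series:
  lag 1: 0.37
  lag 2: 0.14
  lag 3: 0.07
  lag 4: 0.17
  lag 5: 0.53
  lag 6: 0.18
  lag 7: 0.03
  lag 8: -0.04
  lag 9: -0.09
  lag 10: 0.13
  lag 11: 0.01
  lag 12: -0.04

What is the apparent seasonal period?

The largest autocorrelation is r_5 = 0.53; the remaining lags stay at or below 0.37. The elevated value at lag 1 (0.37), dropping to 0.14 at lag 2, reflects decaying short-term dependence rather than seasonality.
The dominant spike at lag 5 indicates a seasonal period of 5.

5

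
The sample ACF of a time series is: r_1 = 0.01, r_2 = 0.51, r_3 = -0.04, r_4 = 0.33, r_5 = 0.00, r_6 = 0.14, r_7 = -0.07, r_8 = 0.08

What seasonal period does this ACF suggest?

The largest autocorrelation is r_2 = 0.51, with a weaker echo at lag 4 (0.33); the remaining lags stay at or below 0.14.
The dominant spike at lag 2 indicates a seasonal period of 2.

2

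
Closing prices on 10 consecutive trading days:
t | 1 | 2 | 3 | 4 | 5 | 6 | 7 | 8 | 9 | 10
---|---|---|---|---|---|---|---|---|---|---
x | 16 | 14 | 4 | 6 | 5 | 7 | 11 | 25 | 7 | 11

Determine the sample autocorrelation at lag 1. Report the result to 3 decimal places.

Mean x̄ = (16 + 14 + 4 + 6 + 5 + 7 + 11 + 25 + 7 + 11)/10 = 10.6000
Numerator Σ_{t=1}^{9}(x_t−x̄)(x_{t+1}−x̄) = 23.2400
Denominator Σ(x_t−x̄)² = 370.4000
r_1 = 23.2400 / 370.4000 = 0.063

0.063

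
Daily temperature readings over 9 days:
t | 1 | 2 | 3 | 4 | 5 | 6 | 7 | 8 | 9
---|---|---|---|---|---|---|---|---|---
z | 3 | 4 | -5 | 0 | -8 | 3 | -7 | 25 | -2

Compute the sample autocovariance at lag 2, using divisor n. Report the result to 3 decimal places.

21.154

Mean z̄ = (3 + 4 − 5 + 0 − 8 + 3 − 7 + 25 − 2)/9 = 1.4444
Σ_{t=1}^{7}(z_t−z̄)(z_{t+2}−z̄) = 190.3827
γ_2 = 190.3827 / 9 = 21.154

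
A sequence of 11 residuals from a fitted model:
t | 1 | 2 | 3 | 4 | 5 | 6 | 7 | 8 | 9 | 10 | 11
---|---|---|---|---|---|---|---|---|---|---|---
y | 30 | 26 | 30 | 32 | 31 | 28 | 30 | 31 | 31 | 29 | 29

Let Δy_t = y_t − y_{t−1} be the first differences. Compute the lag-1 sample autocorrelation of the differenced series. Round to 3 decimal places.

First differences Δy: -4, 4, 2, -1, -3, 2, 1, 0, -2, 0
Mean of differences = -0.1000
Numerator Σ(Δy_t−Δȳ)(Δy_{t+1}−Δȳ) = -10.7100
Denominator Σ(Δy_t−Δȳ)² = 54.9000
r_1(Δy) = -10.7100 / 54.9000 = -0.195

-0.195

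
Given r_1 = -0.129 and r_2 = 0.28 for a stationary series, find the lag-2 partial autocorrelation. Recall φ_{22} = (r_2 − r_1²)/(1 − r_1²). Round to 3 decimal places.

φ_{22} = (r_2 − r_1²) / (1 − r_1²)
r_1² = (-0.129)² = 0.016641
Numerator = 0.28 − 0.0166 = 0.2634; denominator = 1 − 0.0166 = 0.9834
φ_{22} = 0.2634 / 0.9834 = 0.268

0.268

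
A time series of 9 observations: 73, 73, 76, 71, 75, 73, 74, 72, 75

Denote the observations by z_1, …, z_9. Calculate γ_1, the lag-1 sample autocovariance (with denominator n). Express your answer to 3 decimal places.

Mean z̄ = (73 + 73 + 76 + 71 + 75 + 73 + 74 + 72 + 75)/9 = 73.5556
Σ_{t=1}^{8}(z_t−z̄)(z_{t+1}−z̄) = -14.9753
γ_1 = -14.9753 / 9 = -1.664

-1.664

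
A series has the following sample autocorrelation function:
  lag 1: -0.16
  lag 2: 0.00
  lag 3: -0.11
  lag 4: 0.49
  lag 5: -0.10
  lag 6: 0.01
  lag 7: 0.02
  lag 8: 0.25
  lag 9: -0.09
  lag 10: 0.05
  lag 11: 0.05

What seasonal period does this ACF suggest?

The largest autocorrelation is r_4 = 0.49, with a weaker echo at lag 8 (0.25); the remaining lags stay at or below 0.05.
The dominant spike at lag 4 indicates a seasonal period of 4.

4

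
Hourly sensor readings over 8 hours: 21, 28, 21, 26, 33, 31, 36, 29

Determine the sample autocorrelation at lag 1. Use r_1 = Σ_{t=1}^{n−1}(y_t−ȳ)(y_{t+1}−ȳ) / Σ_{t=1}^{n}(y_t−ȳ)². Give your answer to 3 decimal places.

0.249

Mean ȳ = (21 + 28 + 21 + 26 + 33 + 31 + 36 + 29)/8 = 28.1250
Deviations from mean: -7.1250, -0.1250, -7.1250, -2.1250, 4.8750, 2.8750, 7.8750, 0.8750
Σ(y_t−ȳ)(y_{t+1}−ȳ) = (0.8906) + (0.8906) + (15.1406) + (-10.3594) + (14.0156) + (22.6406) + (6.8906) = 50.1094
Denominator Σ(y_t−ȳ)² = 200.8750
r_1 = 50.1094 / 200.8750 = 0.249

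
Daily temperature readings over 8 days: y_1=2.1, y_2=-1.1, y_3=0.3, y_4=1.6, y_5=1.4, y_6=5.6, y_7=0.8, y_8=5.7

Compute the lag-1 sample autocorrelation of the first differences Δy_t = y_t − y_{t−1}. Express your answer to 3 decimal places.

First differences Δy: -3.2, 1.4, 1.3, -0.2, 4.2, -4.8, 4.9
Mean of differences = 0.5143
Numerator Σ(Δy_t−Δȳ)(Δy_{t+1}−Δȳ) = -48.6816
Denominator Σ(Δy_t−Δȳ)² = 76.7686
r_1(Δy) = -48.6816 / 76.7686 = -0.634

-0.634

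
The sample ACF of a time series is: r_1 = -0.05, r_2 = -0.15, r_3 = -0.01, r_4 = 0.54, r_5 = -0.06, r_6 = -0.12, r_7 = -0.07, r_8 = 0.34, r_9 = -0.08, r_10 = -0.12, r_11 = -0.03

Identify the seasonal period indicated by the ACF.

The largest autocorrelation is r_4 = 0.54, with a weaker echo at lag 8 (0.34); the remaining lags stay at or below -0.01.
The dominant spike at lag 4 indicates a seasonal period of 4.

4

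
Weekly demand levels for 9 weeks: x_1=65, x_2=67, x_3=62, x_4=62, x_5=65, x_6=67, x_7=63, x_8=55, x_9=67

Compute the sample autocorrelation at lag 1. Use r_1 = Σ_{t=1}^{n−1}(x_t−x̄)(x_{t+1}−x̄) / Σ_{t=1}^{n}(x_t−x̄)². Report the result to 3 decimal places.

Mean x̄ = (65 + 67 + 62 + 62 + 65 + 67 + 63 + 55 + 67)/9 = 63.6667
Numerator Σ_{t=1}^{8}(x_t−x̄)(x_{t+1}−x̄) = -21.4444
Denominator Σ(x_t−x̄)² = 118.0000
r_1 = -21.4444 / 118.0000 = -0.182

-0.182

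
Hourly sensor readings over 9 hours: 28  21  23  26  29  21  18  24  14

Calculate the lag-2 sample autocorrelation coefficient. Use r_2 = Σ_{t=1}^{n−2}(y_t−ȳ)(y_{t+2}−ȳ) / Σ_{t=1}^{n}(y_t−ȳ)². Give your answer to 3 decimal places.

0.008

Mean ȳ = (28 + 21 + 23 + 26 + 29 + 21 + 18 + 24 + 14)/9 = 22.6667
Numerator Σ_{t=1}^{7}(y_t−ȳ)(y_{t+2}−ȳ) = 1.4444
Denominator Σ(y_t−ȳ)² = 184.0000
r_2 = 1.4444 / 184.0000 = 0.008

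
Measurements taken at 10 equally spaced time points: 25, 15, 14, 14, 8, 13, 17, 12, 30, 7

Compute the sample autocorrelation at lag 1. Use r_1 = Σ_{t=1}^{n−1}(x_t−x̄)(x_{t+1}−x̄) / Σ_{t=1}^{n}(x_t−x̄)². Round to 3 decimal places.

-0.340

Mean x̄ = (25 + 15 + 14 + 14 + 8 + 13 + 17 + 12 + 30 + 7)/10 = 15.5000
Numerator Σ_{t=1}^{9}(x_t−x̄)(x_{t+1}−x̄) = -154.7500
Denominator Σ(x_t−x̄)² = 454.5000
r_1 = -154.7500 / 454.5000 = -0.340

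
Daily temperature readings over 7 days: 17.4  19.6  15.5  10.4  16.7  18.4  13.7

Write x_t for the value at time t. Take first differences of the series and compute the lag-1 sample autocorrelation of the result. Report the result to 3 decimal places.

First differences Δx: 2.2, -4.1, -5.1, 6.3, 1.7, -4.7
Mean of differences = -0.6167
Numerator Σ(Δx_t−Δx̄)(Δx_{t+1}−Δx̄) = -18.6403
Denominator Σ(Δx_t−Δx̄)² = 110.0483
r_1(Δx) = -18.6403 / 110.0483 = -0.169

-0.169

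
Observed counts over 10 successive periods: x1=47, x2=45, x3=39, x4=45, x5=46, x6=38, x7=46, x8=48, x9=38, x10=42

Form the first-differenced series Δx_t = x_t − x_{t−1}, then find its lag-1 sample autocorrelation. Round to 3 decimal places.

-0.429

First differences Δx: -2, -6, 6, 1, -8, 8, 2, -10, 4
Mean of differences = -0.5556
Numerator Σ(Δx_t−Δx̄)(Δx_{t+1}−Δx̄) = -138.1975
Denominator Σ(Δx_t−Δx̄)² = 322.2222
r_1(Δx) = -138.1975 / 322.2222 = -0.429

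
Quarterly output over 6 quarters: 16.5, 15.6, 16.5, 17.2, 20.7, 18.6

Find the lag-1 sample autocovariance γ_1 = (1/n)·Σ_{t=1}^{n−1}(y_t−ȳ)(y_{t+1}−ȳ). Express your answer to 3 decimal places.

1.110

Mean ȳ = (16.5 + 15.6 + 16.5 + 17.2 + 20.7 + 18.6)/6 = 17.5167
Σ_{t=1}^{5}(y_t−ȳ)(y_{t+1}−ȳ) = 6.6597
γ_1 = 6.6597 / 6 = 1.110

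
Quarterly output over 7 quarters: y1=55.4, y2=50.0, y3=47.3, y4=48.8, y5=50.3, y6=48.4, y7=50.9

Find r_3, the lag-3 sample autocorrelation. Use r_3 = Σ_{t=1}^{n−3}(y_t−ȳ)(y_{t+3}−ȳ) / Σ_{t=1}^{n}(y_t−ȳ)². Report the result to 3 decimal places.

-0.076

Mean ȳ = (55.4 + 50.0 + 47.3 + 48.8 + 50.3 + 48.4 + 50.9)/7 = 50.1571
Σ(y_t−ȳ)(y_{t+3}−ȳ) = (-7.1153) + (-0.0224) + (5.0204) + (-1.0082) = -3.1255
Denominator Σ(y_t−ȳ)² = 41.1771
r_3 = -3.1255 / 41.1771 = -0.076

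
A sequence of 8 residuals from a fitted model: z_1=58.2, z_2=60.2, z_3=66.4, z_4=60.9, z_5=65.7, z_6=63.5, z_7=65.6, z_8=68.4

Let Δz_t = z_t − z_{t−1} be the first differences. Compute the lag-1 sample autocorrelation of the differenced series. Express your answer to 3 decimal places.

-0.688

First differences Δz: 2.0, 6.2, -5.5, 4.8, -2.2, 2.1, 2.8
Mean of differences = 1.4571
Numerator Σ(Δz_t−Δz̄)(Δz_{t+1}−Δz̄) = -67.3918
Denominator Σ(Δz_t−Δz̄)² = 97.9571
r_1(Δz) = -67.3918 / 97.9571 = -0.688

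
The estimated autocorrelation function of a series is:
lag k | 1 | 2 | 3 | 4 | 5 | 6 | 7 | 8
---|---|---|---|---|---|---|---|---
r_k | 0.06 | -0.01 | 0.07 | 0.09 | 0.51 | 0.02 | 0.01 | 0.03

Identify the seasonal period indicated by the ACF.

The largest autocorrelation is r_5 = 0.51; the remaining lags stay at or below 0.09.
The dominant spike at lag 5 indicates a seasonal period of 5.

5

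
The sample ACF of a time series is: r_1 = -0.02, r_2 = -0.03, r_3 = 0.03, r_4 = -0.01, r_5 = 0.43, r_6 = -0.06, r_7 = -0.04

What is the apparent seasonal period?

5

The largest autocorrelation is r_5 = 0.43; the remaining lags stay at or below 0.03.
The dominant spike at lag 5 indicates a seasonal period of 5.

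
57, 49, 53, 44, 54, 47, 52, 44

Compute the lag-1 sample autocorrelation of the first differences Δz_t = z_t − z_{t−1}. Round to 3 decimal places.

-0.803

First differences Δz: -8, 4, -9, 10, -7, 5, -8
Mean of differences = -1.8571
Numerator Σ(Δz_t−Δz̄)(Δz_{t+1}−Δz̄) = -300.8776
Denominator Σ(Δz_t−Δz̄)² = 374.8571
r_1(Δz) = -300.8776 / 374.8571 = -0.803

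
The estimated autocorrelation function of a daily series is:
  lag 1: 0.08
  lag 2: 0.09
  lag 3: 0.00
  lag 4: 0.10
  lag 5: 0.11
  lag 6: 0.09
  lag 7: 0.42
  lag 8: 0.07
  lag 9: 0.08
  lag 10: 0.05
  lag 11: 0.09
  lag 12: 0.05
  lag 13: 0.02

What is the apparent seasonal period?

7

The largest autocorrelation is r_7 = 0.42; the remaining lags stay at or below 0.11.
The dominant spike at lag 7 indicates a seasonal period of 7.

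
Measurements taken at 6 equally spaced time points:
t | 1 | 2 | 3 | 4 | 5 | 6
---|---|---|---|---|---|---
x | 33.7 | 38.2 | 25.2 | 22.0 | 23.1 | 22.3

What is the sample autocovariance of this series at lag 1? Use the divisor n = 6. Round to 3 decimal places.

Mean x̄ = (33.7 + 38.2 + 25.2 + 22.0 + 23.1 + 22.3)/6 = 27.4167
Deviations: 6.2833, 10.7833, -2.2167, -5.4167, -4.3167, -5.1167
Σ_{t=1}^{5}(x_t−x̄)(x_{t+1}−x̄) = 101.3281
γ_1 = 101.3281 / 6 = 16.888

16.888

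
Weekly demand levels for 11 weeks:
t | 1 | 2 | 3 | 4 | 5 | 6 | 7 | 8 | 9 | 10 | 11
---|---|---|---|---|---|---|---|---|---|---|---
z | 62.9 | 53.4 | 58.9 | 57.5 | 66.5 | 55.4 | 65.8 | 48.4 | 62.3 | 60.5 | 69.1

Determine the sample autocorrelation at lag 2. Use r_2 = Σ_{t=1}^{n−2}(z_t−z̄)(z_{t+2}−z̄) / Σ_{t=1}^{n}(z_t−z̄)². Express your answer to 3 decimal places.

Mean z̄ = (62.9 + 53.4 + 58.9 + 57.5 + 66.5 + 55.4 + 65.8 + 48.4 + 62.3 + 60.5 + 69.1)/11 = 60.0636
Numerator Σ_{t=1}^{9}(z_t−z̄)(z_{t+2}−z̄) = 137.5128
Denominator Σ(z_t−z̄)² = 379.3455
r_2 = 137.5128 / 379.3455 = 0.363

0.363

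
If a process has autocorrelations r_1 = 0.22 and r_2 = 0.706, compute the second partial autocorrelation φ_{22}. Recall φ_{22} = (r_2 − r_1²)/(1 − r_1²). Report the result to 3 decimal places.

φ_{22} = (r_2 − r_1²) / (1 − r_1²)
r_1² = (0.22)² = 0.0484
Numerator = 0.706 − 0.0484 = 0.6576; denominator = 1 − 0.0484 = 0.9516
φ_{22} = 0.6576 / 0.9516 = 0.691

0.691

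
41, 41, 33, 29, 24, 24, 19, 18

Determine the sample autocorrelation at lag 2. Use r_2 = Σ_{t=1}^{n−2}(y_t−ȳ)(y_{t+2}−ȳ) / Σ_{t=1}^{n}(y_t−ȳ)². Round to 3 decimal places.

0.227

Mean ȳ = (41 + 41 + 33 + 29 + 24 + 24 + 19 + 18)/8 = 28.6250
Deviations from mean: 12.3750, 12.3750, 4.3750, 0.3750, -4.6250, -4.6250, -9.6250, -10.6250
Σ(y_t−ȳ)(y_{t+2}−ȳ) = (54.1406) + (4.6406) + (-20.2344) + (-1.7344) + (44.5156) + (49.1406) = 130.4688
Denominator Σ(y_t−ȳ)² = 573.8750
r_2 = 130.4688 / 573.8750 = 0.227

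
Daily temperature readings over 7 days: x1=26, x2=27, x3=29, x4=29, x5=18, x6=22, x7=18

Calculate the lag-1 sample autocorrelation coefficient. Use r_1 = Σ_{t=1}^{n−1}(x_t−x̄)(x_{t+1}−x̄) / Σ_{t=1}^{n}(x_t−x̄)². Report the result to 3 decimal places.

Mean x̄ = (26 + 27 + 29 + 29 + 18 + 22 + 18)/7 = 24.1429
Numerator Σ_{t=1}^{6}(x_t−x̄)(x_{t+1}−x̄) = 39.2653
Denominator Σ(x_t−x̄)² = 138.8571
r_1 = 39.2653 / 138.8571 = 0.283

0.283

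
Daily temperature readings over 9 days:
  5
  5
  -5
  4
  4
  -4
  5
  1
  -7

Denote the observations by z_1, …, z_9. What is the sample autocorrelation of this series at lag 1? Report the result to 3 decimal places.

-0.271

Mean z̄ = (5 + 5 − 5 + 4 + 4 − 4 + 5 + 1 − 7)/9 = 0.8889
Numerator Σ_{t=1}^{8}(z_t−z̄)(z_{t+1}−z̄) = -51.6790
Denominator Σ(z_t−z̄)² = 190.8889
r_1 = -51.6790 / 190.8889 = -0.271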